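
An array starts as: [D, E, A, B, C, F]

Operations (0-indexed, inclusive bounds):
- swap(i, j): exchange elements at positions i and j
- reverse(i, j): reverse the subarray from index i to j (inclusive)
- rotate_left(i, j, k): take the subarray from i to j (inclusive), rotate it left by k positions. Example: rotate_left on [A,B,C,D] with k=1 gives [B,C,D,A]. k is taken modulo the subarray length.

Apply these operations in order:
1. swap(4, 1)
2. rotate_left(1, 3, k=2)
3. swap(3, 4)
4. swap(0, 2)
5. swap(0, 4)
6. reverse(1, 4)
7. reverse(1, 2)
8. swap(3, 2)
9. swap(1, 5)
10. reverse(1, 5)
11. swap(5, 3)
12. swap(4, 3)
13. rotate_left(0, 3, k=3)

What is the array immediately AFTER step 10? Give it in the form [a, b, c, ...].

Answer: [A, E, B, C, D, F]

Derivation:
After 1 (swap(4, 1)): [D, C, A, B, E, F]
After 2 (rotate_left(1, 3, k=2)): [D, B, C, A, E, F]
After 3 (swap(3, 4)): [D, B, C, E, A, F]
After 4 (swap(0, 2)): [C, B, D, E, A, F]
After 5 (swap(0, 4)): [A, B, D, E, C, F]
After 6 (reverse(1, 4)): [A, C, E, D, B, F]
After 7 (reverse(1, 2)): [A, E, C, D, B, F]
After 8 (swap(3, 2)): [A, E, D, C, B, F]
After 9 (swap(1, 5)): [A, F, D, C, B, E]
After 10 (reverse(1, 5)): [A, E, B, C, D, F]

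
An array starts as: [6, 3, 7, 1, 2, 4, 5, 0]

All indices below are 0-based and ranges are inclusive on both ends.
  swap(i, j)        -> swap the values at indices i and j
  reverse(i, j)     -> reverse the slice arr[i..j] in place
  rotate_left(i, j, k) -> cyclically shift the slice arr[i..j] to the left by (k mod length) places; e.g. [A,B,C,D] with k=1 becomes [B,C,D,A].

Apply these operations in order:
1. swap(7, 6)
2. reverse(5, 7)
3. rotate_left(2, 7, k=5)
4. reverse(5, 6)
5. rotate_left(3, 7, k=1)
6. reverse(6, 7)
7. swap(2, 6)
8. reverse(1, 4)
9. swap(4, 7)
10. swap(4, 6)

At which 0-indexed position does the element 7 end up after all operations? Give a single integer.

Answer: 3

Derivation:
After 1 (swap(7, 6)): [6, 3, 7, 1, 2, 4, 0, 5]
After 2 (reverse(5, 7)): [6, 3, 7, 1, 2, 5, 0, 4]
After 3 (rotate_left(2, 7, k=5)): [6, 3, 4, 7, 1, 2, 5, 0]
After 4 (reverse(5, 6)): [6, 3, 4, 7, 1, 5, 2, 0]
After 5 (rotate_left(3, 7, k=1)): [6, 3, 4, 1, 5, 2, 0, 7]
After 6 (reverse(6, 7)): [6, 3, 4, 1, 5, 2, 7, 0]
After 7 (swap(2, 6)): [6, 3, 7, 1, 5, 2, 4, 0]
After 8 (reverse(1, 4)): [6, 5, 1, 7, 3, 2, 4, 0]
After 9 (swap(4, 7)): [6, 5, 1, 7, 0, 2, 4, 3]
After 10 (swap(4, 6)): [6, 5, 1, 7, 4, 2, 0, 3]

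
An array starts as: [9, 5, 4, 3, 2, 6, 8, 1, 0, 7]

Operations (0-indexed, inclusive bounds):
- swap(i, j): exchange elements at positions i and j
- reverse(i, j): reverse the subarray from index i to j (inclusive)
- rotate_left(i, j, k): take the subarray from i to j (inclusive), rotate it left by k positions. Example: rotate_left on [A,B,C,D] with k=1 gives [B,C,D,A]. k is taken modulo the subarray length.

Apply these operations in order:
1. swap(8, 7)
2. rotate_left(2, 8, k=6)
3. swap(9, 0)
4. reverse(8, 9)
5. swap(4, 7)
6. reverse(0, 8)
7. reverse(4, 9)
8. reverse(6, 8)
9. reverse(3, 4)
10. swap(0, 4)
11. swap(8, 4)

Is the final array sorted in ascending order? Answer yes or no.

After 1 (swap(8, 7)): [9, 5, 4, 3, 2, 6, 8, 0, 1, 7]
After 2 (rotate_left(2, 8, k=6)): [9, 5, 1, 4, 3, 2, 6, 8, 0, 7]
After 3 (swap(9, 0)): [7, 5, 1, 4, 3, 2, 6, 8, 0, 9]
After 4 (reverse(8, 9)): [7, 5, 1, 4, 3, 2, 6, 8, 9, 0]
After 5 (swap(4, 7)): [7, 5, 1, 4, 8, 2, 6, 3, 9, 0]
After 6 (reverse(0, 8)): [9, 3, 6, 2, 8, 4, 1, 5, 7, 0]
After 7 (reverse(4, 9)): [9, 3, 6, 2, 0, 7, 5, 1, 4, 8]
After 8 (reverse(6, 8)): [9, 3, 6, 2, 0, 7, 4, 1, 5, 8]
After 9 (reverse(3, 4)): [9, 3, 6, 0, 2, 7, 4, 1, 5, 8]
After 10 (swap(0, 4)): [2, 3, 6, 0, 9, 7, 4, 1, 5, 8]
After 11 (swap(8, 4)): [2, 3, 6, 0, 5, 7, 4, 1, 9, 8]

Answer: no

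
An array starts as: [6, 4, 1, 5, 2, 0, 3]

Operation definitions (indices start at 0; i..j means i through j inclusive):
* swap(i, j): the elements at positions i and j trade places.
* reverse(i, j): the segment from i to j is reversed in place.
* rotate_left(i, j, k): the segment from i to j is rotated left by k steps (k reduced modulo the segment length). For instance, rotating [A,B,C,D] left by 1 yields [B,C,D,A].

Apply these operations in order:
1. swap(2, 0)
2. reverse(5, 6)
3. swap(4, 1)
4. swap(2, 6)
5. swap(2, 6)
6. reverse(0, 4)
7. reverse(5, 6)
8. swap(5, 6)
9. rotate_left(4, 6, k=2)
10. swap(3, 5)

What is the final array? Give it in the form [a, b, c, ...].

Answer: [4, 5, 6, 1, 0, 2, 3]

Derivation:
After 1 (swap(2, 0)): [1, 4, 6, 5, 2, 0, 3]
After 2 (reverse(5, 6)): [1, 4, 6, 5, 2, 3, 0]
After 3 (swap(4, 1)): [1, 2, 6, 5, 4, 3, 0]
After 4 (swap(2, 6)): [1, 2, 0, 5, 4, 3, 6]
After 5 (swap(2, 6)): [1, 2, 6, 5, 4, 3, 0]
After 6 (reverse(0, 4)): [4, 5, 6, 2, 1, 3, 0]
After 7 (reverse(5, 6)): [4, 5, 6, 2, 1, 0, 3]
After 8 (swap(5, 6)): [4, 5, 6, 2, 1, 3, 0]
After 9 (rotate_left(4, 6, k=2)): [4, 5, 6, 2, 0, 1, 3]
After 10 (swap(3, 5)): [4, 5, 6, 1, 0, 2, 3]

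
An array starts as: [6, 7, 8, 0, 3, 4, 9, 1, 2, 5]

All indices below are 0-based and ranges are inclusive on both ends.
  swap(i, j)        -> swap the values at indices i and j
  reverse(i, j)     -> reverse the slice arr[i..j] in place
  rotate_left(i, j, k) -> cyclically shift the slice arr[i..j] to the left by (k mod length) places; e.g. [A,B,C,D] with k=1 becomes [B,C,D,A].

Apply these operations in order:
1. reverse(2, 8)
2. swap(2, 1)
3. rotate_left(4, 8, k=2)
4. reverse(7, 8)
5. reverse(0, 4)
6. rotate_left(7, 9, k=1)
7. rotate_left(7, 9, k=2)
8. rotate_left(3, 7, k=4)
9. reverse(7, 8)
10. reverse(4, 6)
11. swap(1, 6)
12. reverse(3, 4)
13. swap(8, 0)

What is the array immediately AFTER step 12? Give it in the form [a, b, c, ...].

After 1 (reverse(2, 8)): [6, 7, 2, 1, 9, 4, 3, 0, 8, 5]
After 2 (swap(2, 1)): [6, 2, 7, 1, 9, 4, 3, 0, 8, 5]
After 3 (rotate_left(4, 8, k=2)): [6, 2, 7, 1, 3, 0, 8, 9, 4, 5]
After 4 (reverse(7, 8)): [6, 2, 7, 1, 3, 0, 8, 4, 9, 5]
After 5 (reverse(0, 4)): [3, 1, 7, 2, 6, 0, 8, 4, 9, 5]
After 6 (rotate_left(7, 9, k=1)): [3, 1, 7, 2, 6, 0, 8, 9, 5, 4]
After 7 (rotate_left(7, 9, k=2)): [3, 1, 7, 2, 6, 0, 8, 4, 9, 5]
After 8 (rotate_left(3, 7, k=4)): [3, 1, 7, 4, 2, 6, 0, 8, 9, 5]
After 9 (reverse(7, 8)): [3, 1, 7, 4, 2, 6, 0, 9, 8, 5]
After 10 (reverse(4, 6)): [3, 1, 7, 4, 0, 6, 2, 9, 8, 5]
After 11 (swap(1, 6)): [3, 2, 7, 4, 0, 6, 1, 9, 8, 5]
After 12 (reverse(3, 4)): [3, 2, 7, 0, 4, 6, 1, 9, 8, 5]

Answer: [3, 2, 7, 0, 4, 6, 1, 9, 8, 5]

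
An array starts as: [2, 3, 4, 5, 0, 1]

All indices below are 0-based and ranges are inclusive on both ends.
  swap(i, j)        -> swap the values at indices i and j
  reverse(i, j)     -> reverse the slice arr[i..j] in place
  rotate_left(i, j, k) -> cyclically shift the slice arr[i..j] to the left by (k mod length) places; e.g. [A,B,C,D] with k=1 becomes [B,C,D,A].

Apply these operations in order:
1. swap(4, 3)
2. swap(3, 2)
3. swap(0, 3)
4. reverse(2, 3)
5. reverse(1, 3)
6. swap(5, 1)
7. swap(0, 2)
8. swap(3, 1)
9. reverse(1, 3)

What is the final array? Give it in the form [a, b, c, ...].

After 1 (swap(4, 3)): [2, 3, 4, 0, 5, 1]
After 2 (swap(3, 2)): [2, 3, 0, 4, 5, 1]
After 3 (swap(0, 3)): [4, 3, 0, 2, 5, 1]
After 4 (reverse(2, 3)): [4, 3, 2, 0, 5, 1]
After 5 (reverse(1, 3)): [4, 0, 2, 3, 5, 1]
After 6 (swap(5, 1)): [4, 1, 2, 3, 5, 0]
After 7 (swap(0, 2)): [2, 1, 4, 3, 5, 0]
After 8 (swap(3, 1)): [2, 3, 4, 1, 5, 0]
After 9 (reverse(1, 3)): [2, 1, 4, 3, 5, 0]

Answer: [2, 1, 4, 3, 5, 0]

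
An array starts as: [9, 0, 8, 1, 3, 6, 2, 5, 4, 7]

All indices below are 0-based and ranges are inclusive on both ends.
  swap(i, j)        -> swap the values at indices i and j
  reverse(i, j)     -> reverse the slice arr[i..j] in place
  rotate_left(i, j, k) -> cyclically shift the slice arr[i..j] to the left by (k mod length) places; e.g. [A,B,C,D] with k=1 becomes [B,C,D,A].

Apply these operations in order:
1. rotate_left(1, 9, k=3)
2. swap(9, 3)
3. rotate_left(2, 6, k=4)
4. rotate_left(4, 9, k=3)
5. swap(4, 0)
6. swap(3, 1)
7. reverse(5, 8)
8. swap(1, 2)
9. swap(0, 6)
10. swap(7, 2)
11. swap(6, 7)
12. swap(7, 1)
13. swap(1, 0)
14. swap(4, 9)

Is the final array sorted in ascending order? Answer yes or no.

After 1 (rotate_left(1, 9, k=3)): [9, 3, 6, 2, 5, 4, 7, 0, 8, 1]
After 2 (swap(9, 3)): [9, 3, 6, 1, 5, 4, 7, 0, 8, 2]
After 3 (rotate_left(2, 6, k=4)): [9, 3, 7, 6, 1, 5, 4, 0, 8, 2]
After 4 (rotate_left(4, 9, k=3)): [9, 3, 7, 6, 0, 8, 2, 1, 5, 4]
After 5 (swap(4, 0)): [0, 3, 7, 6, 9, 8, 2, 1, 5, 4]
After 6 (swap(3, 1)): [0, 6, 7, 3, 9, 8, 2, 1, 5, 4]
After 7 (reverse(5, 8)): [0, 6, 7, 3, 9, 5, 1, 2, 8, 4]
After 8 (swap(1, 2)): [0, 7, 6, 3, 9, 5, 1, 2, 8, 4]
After 9 (swap(0, 6)): [1, 7, 6, 3, 9, 5, 0, 2, 8, 4]
After 10 (swap(7, 2)): [1, 7, 2, 3, 9, 5, 0, 6, 8, 4]
After 11 (swap(6, 7)): [1, 7, 2, 3, 9, 5, 6, 0, 8, 4]
After 12 (swap(7, 1)): [1, 0, 2, 3, 9, 5, 6, 7, 8, 4]
After 13 (swap(1, 0)): [0, 1, 2, 3, 9, 5, 6, 7, 8, 4]
After 14 (swap(4, 9)): [0, 1, 2, 3, 4, 5, 6, 7, 8, 9]

Answer: yes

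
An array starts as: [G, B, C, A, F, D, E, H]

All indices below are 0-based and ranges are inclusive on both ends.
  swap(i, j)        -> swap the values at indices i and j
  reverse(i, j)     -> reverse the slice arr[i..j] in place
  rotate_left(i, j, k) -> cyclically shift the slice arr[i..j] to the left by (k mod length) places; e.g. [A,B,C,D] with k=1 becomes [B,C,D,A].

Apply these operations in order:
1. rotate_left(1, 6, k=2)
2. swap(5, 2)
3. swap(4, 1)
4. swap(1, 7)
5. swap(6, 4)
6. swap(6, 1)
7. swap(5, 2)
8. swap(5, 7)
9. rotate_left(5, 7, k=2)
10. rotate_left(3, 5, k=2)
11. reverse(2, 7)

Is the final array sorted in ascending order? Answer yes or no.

After 1 (rotate_left(1, 6, k=2)): [G, A, F, D, E, B, C, H]
After 2 (swap(5, 2)): [G, A, B, D, E, F, C, H]
After 3 (swap(4, 1)): [G, E, B, D, A, F, C, H]
After 4 (swap(1, 7)): [G, H, B, D, A, F, C, E]
After 5 (swap(6, 4)): [G, H, B, D, C, F, A, E]
After 6 (swap(6, 1)): [G, A, B, D, C, F, H, E]
After 7 (swap(5, 2)): [G, A, F, D, C, B, H, E]
After 8 (swap(5, 7)): [G, A, F, D, C, E, H, B]
After 9 (rotate_left(5, 7, k=2)): [G, A, F, D, C, B, E, H]
After 10 (rotate_left(3, 5, k=2)): [G, A, F, B, D, C, E, H]
After 11 (reverse(2, 7)): [G, A, H, E, C, D, B, F]

Answer: no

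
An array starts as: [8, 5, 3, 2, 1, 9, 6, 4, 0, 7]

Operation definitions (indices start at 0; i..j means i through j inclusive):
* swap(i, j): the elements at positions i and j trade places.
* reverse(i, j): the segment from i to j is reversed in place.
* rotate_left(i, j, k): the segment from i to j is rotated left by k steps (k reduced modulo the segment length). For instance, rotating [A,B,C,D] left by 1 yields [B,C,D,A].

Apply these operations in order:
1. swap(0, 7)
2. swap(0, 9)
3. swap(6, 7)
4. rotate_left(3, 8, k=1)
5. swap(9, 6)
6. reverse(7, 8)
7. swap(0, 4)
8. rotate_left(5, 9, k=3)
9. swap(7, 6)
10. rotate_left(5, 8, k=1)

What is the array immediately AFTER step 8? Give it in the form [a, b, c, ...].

Answer: [9, 5, 3, 1, 7, 0, 6, 8, 4, 2]

Derivation:
After 1 (swap(0, 7)): [4, 5, 3, 2, 1, 9, 6, 8, 0, 7]
After 2 (swap(0, 9)): [7, 5, 3, 2, 1, 9, 6, 8, 0, 4]
After 3 (swap(6, 7)): [7, 5, 3, 2, 1, 9, 8, 6, 0, 4]
After 4 (rotate_left(3, 8, k=1)): [7, 5, 3, 1, 9, 8, 6, 0, 2, 4]
After 5 (swap(9, 6)): [7, 5, 3, 1, 9, 8, 4, 0, 2, 6]
After 6 (reverse(7, 8)): [7, 5, 3, 1, 9, 8, 4, 2, 0, 6]
After 7 (swap(0, 4)): [9, 5, 3, 1, 7, 8, 4, 2, 0, 6]
After 8 (rotate_left(5, 9, k=3)): [9, 5, 3, 1, 7, 0, 6, 8, 4, 2]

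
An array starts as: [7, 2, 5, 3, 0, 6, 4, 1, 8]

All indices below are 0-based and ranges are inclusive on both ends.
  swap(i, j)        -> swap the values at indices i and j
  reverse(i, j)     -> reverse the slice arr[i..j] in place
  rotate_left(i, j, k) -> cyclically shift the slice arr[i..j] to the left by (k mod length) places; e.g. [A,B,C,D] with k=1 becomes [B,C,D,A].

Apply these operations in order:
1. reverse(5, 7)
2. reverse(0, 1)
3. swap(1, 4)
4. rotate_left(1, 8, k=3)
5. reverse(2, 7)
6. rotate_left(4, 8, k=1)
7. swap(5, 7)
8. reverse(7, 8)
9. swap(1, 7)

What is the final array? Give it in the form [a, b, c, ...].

After 1 (reverse(5, 7)): [7, 2, 5, 3, 0, 1, 4, 6, 8]
After 2 (reverse(0, 1)): [2, 7, 5, 3, 0, 1, 4, 6, 8]
After 3 (swap(1, 4)): [2, 0, 5, 3, 7, 1, 4, 6, 8]
After 4 (rotate_left(1, 8, k=3)): [2, 7, 1, 4, 6, 8, 0, 5, 3]
After 5 (reverse(2, 7)): [2, 7, 5, 0, 8, 6, 4, 1, 3]
After 6 (rotate_left(4, 8, k=1)): [2, 7, 5, 0, 6, 4, 1, 3, 8]
After 7 (swap(5, 7)): [2, 7, 5, 0, 6, 3, 1, 4, 8]
After 8 (reverse(7, 8)): [2, 7, 5, 0, 6, 3, 1, 8, 4]
After 9 (swap(1, 7)): [2, 8, 5, 0, 6, 3, 1, 7, 4]

Answer: [2, 8, 5, 0, 6, 3, 1, 7, 4]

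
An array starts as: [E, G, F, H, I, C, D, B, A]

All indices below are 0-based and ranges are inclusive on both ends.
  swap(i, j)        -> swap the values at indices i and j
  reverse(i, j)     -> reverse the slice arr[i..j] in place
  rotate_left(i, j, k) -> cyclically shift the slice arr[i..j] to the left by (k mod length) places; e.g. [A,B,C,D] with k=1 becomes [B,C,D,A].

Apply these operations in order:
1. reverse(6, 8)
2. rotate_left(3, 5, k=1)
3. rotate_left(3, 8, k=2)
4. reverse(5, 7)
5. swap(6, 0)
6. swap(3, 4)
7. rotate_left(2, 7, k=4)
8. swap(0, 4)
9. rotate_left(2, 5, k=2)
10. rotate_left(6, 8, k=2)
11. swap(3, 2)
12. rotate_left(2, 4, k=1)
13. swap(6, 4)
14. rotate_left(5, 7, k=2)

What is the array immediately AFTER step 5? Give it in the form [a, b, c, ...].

Answer: [D, G, F, H, A, I, E, B, C]

Derivation:
After 1 (reverse(6, 8)): [E, G, F, H, I, C, A, B, D]
After 2 (rotate_left(3, 5, k=1)): [E, G, F, I, C, H, A, B, D]
After 3 (rotate_left(3, 8, k=2)): [E, G, F, H, A, B, D, I, C]
After 4 (reverse(5, 7)): [E, G, F, H, A, I, D, B, C]
After 5 (swap(6, 0)): [D, G, F, H, A, I, E, B, C]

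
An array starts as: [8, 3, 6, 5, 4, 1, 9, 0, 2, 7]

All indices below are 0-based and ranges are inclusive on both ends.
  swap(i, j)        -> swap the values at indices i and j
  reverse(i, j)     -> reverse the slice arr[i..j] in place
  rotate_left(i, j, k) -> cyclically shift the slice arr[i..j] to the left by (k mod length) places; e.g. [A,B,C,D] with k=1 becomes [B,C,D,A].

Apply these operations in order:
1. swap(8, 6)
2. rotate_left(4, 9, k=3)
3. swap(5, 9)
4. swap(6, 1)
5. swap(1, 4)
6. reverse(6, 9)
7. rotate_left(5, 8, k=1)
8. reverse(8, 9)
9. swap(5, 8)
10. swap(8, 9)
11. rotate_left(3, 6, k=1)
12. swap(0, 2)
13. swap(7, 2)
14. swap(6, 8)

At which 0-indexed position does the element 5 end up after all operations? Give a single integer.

Answer: 8

Derivation:
After 1 (swap(8, 6)): [8, 3, 6, 5, 4, 1, 2, 0, 9, 7]
After 2 (rotate_left(4, 9, k=3)): [8, 3, 6, 5, 0, 9, 7, 4, 1, 2]
After 3 (swap(5, 9)): [8, 3, 6, 5, 0, 2, 7, 4, 1, 9]
After 4 (swap(6, 1)): [8, 7, 6, 5, 0, 2, 3, 4, 1, 9]
After 5 (swap(1, 4)): [8, 0, 6, 5, 7, 2, 3, 4, 1, 9]
After 6 (reverse(6, 9)): [8, 0, 6, 5, 7, 2, 9, 1, 4, 3]
After 7 (rotate_left(5, 8, k=1)): [8, 0, 6, 5, 7, 9, 1, 4, 2, 3]
After 8 (reverse(8, 9)): [8, 0, 6, 5, 7, 9, 1, 4, 3, 2]
After 9 (swap(5, 8)): [8, 0, 6, 5, 7, 3, 1, 4, 9, 2]
After 10 (swap(8, 9)): [8, 0, 6, 5, 7, 3, 1, 4, 2, 9]
After 11 (rotate_left(3, 6, k=1)): [8, 0, 6, 7, 3, 1, 5, 4, 2, 9]
After 12 (swap(0, 2)): [6, 0, 8, 7, 3, 1, 5, 4, 2, 9]
After 13 (swap(7, 2)): [6, 0, 4, 7, 3, 1, 5, 8, 2, 9]
After 14 (swap(6, 8)): [6, 0, 4, 7, 3, 1, 2, 8, 5, 9]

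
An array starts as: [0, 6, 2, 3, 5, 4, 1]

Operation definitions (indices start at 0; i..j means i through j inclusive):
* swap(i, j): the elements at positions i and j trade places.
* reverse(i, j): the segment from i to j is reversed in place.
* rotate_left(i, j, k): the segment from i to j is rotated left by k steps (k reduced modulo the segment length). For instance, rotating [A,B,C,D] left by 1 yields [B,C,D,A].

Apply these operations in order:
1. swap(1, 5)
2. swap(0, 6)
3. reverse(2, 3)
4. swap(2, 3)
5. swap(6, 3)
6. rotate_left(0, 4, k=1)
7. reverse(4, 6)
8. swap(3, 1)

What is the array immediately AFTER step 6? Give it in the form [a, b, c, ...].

After 1 (swap(1, 5)): [0, 4, 2, 3, 5, 6, 1]
After 2 (swap(0, 6)): [1, 4, 2, 3, 5, 6, 0]
After 3 (reverse(2, 3)): [1, 4, 3, 2, 5, 6, 0]
After 4 (swap(2, 3)): [1, 4, 2, 3, 5, 6, 0]
After 5 (swap(6, 3)): [1, 4, 2, 0, 5, 6, 3]
After 6 (rotate_left(0, 4, k=1)): [4, 2, 0, 5, 1, 6, 3]

Answer: [4, 2, 0, 5, 1, 6, 3]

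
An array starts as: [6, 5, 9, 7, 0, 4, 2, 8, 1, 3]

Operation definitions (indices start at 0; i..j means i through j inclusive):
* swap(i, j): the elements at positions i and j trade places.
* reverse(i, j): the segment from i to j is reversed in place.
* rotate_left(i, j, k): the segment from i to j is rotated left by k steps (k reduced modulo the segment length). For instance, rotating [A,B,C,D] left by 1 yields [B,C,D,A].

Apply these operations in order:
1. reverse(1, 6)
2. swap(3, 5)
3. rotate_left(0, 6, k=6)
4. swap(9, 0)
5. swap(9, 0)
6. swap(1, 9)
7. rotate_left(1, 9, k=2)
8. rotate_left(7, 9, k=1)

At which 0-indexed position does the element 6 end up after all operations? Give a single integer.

Answer: 9

Derivation:
After 1 (reverse(1, 6)): [6, 2, 4, 0, 7, 9, 5, 8, 1, 3]
After 2 (swap(3, 5)): [6, 2, 4, 9, 7, 0, 5, 8, 1, 3]
After 3 (rotate_left(0, 6, k=6)): [5, 6, 2, 4, 9, 7, 0, 8, 1, 3]
After 4 (swap(9, 0)): [3, 6, 2, 4, 9, 7, 0, 8, 1, 5]
After 5 (swap(9, 0)): [5, 6, 2, 4, 9, 7, 0, 8, 1, 3]
After 6 (swap(1, 9)): [5, 3, 2, 4, 9, 7, 0, 8, 1, 6]
After 7 (rotate_left(1, 9, k=2)): [5, 4, 9, 7, 0, 8, 1, 6, 3, 2]
After 8 (rotate_left(7, 9, k=1)): [5, 4, 9, 7, 0, 8, 1, 3, 2, 6]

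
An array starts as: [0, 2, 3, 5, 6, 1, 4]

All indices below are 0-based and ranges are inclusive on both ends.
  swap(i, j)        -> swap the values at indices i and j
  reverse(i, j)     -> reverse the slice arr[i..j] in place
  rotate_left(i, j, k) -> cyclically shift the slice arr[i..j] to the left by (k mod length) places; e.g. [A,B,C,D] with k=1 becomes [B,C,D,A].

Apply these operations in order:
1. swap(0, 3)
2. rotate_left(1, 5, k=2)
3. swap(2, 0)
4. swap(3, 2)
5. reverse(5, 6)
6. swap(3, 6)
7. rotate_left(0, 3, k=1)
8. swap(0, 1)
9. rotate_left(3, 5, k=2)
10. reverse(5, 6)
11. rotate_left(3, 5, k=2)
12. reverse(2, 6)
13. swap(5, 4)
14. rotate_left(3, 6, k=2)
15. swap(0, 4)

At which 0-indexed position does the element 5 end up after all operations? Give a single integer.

After 1 (swap(0, 3)): [5, 2, 3, 0, 6, 1, 4]
After 2 (rotate_left(1, 5, k=2)): [5, 0, 6, 1, 2, 3, 4]
After 3 (swap(2, 0)): [6, 0, 5, 1, 2, 3, 4]
After 4 (swap(3, 2)): [6, 0, 1, 5, 2, 3, 4]
After 5 (reverse(5, 6)): [6, 0, 1, 5, 2, 4, 3]
After 6 (swap(3, 6)): [6, 0, 1, 3, 2, 4, 5]
After 7 (rotate_left(0, 3, k=1)): [0, 1, 3, 6, 2, 4, 5]
After 8 (swap(0, 1)): [1, 0, 3, 6, 2, 4, 5]
After 9 (rotate_left(3, 5, k=2)): [1, 0, 3, 4, 6, 2, 5]
After 10 (reverse(5, 6)): [1, 0, 3, 4, 6, 5, 2]
After 11 (rotate_left(3, 5, k=2)): [1, 0, 3, 5, 4, 6, 2]
After 12 (reverse(2, 6)): [1, 0, 2, 6, 4, 5, 3]
After 13 (swap(5, 4)): [1, 0, 2, 6, 5, 4, 3]
After 14 (rotate_left(3, 6, k=2)): [1, 0, 2, 4, 3, 6, 5]
After 15 (swap(0, 4)): [3, 0, 2, 4, 1, 6, 5]

Answer: 6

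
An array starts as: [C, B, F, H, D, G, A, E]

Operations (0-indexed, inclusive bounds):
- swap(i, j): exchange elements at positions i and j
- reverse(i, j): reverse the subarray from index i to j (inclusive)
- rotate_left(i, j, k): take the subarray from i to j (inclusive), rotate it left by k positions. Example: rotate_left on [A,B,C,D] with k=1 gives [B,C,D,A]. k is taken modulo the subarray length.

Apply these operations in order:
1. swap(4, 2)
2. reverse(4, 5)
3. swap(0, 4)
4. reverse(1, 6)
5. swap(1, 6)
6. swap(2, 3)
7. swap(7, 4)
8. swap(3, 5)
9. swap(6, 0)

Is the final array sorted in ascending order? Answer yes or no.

After 1 (swap(4, 2)): [C, B, D, H, F, G, A, E]
After 2 (reverse(4, 5)): [C, B, D, H, G, F, A, E]
After 3 (swap(0, 4)): [G, B, D, H, C, F, A, E]
After 4 (reverse(1, 6)): [G, A, F, C, H, D, B, E]
After 5 (swap(1, 6)): [G, B, F, C, H, D, A, E]
After 6 (swap(2, 3)): [G, B, C, F, H, D, A, E]
After 7 (swap(7, 4)): [G, B, C, F, E, D, A, H]
After 8 (swap(3, 5)): [G, B, C, D, E, F, A, H]
After 9 (swap(6, 0)): [A, B, C, D, E, F, G, H]

Answer: yes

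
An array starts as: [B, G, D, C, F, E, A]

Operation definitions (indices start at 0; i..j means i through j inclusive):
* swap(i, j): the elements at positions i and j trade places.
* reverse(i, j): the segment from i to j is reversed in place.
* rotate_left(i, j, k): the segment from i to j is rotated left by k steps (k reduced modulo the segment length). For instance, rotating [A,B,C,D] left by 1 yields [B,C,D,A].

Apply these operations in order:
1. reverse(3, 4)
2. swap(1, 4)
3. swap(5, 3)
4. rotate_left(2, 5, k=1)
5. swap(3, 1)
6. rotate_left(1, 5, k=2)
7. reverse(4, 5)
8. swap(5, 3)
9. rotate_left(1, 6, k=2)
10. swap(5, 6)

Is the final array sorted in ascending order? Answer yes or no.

Answer: no

Derivation:
After 1 (reverse(3, 4)): [B, G, D, F, C, E, A]
After 2 (swap(1, 4)): [B, C, D, F, G, E, A]
After 3 (swap(5, 3)): [B, C, D, E, G, F, A]
After 4 (rotate_left(2, 5, k=1)): [B, C, E, G, F, D, A]
After 5 (swap(3, 1)): [B, G, E, C, F, D, A]
After 6 (rotate_left(1, 5, k=2)): [B, C, F, D, G, E, A]
After 7 (reverse(4, 5)): [B, C, F, D, E, G, A]
After 8 (swap(5, 3)): [B, C, F, G, E, D, A]
After 9 (rotate_left(1, 6, k=2)): [B, G, E, D, A, C, F]
After 10 (swap(5, 6)): [B, G, E, D, A, F, C]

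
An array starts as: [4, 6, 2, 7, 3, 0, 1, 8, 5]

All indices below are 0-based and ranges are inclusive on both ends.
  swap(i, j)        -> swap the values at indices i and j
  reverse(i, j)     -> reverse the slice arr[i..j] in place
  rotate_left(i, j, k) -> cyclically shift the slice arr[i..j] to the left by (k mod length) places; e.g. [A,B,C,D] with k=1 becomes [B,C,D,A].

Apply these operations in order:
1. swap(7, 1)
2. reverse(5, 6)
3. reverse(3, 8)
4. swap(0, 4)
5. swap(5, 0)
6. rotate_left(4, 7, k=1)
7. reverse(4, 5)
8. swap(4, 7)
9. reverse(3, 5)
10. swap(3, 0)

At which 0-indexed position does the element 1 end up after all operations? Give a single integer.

After 1 (swap(7, 1)): [4, 8, 2, 7, 3, 0, 1, 6, 5]
After 2 (reverse(5, 6)): [4, 8, 2, 7, 3, 1, 0, 6, 5]
After 3 (reverse(3, 8)): [4, 8, 2, 5, 6, 0, 1, 3, 7]
After 4 (swap(0, 4)): [6, 8, 2, 5, 4, 0, 1, 3, 7]
After 5 (swap(5, 0)): [0, 8, 2, 5, 4, 6, 1, 3, 7]
After 6 (rotate_left(4, 7, k=1)): [0, 8, 2, 5, 6, 1, 3, 4, 7]
After 7 (reverse(4, 5)): [0, 8, 2, 5, 1, 6, 3, 4, 7]
After 8 (swap(4, 7)): [0, 8, 2, 5, 4, 6, 3, 1, 7]
After 9 (reverse(3, 5)): [0, 8, 2, 6, 4, 5, 3, 1, 7]
After 10 (swap(3, 0)): [6, 8, 2, 0, 4, 5, 3, 1, 7]

Answer: 7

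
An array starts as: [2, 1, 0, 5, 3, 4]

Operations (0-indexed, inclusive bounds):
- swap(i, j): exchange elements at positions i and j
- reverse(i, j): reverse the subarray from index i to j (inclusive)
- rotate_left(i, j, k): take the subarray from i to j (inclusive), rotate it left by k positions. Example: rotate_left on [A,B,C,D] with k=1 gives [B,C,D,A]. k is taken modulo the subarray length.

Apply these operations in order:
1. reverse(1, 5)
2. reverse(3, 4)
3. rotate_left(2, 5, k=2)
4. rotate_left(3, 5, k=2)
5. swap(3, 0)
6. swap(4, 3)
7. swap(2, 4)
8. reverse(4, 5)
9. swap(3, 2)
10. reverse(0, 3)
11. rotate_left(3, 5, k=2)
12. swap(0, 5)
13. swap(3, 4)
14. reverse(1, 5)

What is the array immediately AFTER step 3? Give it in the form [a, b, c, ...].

Answer: [2, 4, 5, 1, 3, 0]

Derivation:
After 1 (reverse(1, 5)): [2, 4, 3, 5, 0, 1]
After 2 (reverse(3, 4)): [2, 4, 3, 0, 5, 1]
After 3 (rotate_left(2, 5, k=2)): [2, 4, 5, 1, 3, 0]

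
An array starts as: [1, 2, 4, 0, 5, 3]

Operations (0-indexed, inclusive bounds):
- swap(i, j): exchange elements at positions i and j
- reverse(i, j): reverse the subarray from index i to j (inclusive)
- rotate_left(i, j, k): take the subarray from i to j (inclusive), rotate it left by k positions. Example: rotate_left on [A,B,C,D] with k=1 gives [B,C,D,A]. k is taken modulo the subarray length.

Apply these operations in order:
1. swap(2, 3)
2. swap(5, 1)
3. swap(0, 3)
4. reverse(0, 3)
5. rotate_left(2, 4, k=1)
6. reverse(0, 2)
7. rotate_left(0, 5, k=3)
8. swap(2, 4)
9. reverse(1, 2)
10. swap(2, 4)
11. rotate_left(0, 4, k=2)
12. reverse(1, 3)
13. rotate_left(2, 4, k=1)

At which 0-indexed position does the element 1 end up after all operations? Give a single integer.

After 1 (swap(2, 3)): [1, 2, 0, 4, 5, 3]
After 2 (swap(5, 1)): [1, 3, 0, 4, 5, 2]
After 3 (swap(0, 3)): [4, 3, 0, 1, 5, 2]
After 4 (reverse(0, 3)): [1, 0, 3, 4, 5, 2]
After 5 (rotate_left(2, 4, k=1)): [1, 0, 4, 5, 3, 2]
After 6 (reverse(0, 2)): [4, 0, 1, 5, 3, 2]
After 7 (rotate_left(0, 5, k=3)): [5, 3, 2, 4, 0, 1]
After 8 (swap(2, 4)): [5, 3, 0, 4, 2, 1]
After 9 (reverse(1, 2)): [5, 0, 3, 4, 2, 1]
After 10 (swap(2, 4)): [5, 0, 2, 4, 3, 1]
After 11 (rotate_left(0, 4, k=2)): [2, 4, 3, 5, 0, 1]
After 12 (reverse(1, 3)): [2, 5, 3, 4, 0, 1]
After 13 (rotate_left(2, 4, k=1)): [2, 5, 4, 0, 3, 1]

Answer: 5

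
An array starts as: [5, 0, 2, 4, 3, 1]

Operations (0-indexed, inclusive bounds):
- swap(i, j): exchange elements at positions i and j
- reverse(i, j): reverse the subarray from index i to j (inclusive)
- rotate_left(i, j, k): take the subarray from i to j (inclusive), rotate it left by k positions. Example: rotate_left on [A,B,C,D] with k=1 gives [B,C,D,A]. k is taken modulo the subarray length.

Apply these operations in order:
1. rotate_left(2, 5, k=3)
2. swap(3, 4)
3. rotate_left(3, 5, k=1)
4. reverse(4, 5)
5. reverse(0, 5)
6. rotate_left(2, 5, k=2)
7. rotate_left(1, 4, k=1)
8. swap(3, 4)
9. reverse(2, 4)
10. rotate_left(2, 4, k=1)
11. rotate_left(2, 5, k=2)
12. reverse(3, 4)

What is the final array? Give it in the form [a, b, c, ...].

Answer: [3, 0, 2, 4, 1, 5]

Derivation:
After 1 (rotate_left(2, 5, k=3)): [5, 0, 1, 2, 4, 3]
After 2 (swap(3, 4)): [5, 0, 1, 4, 2, 3]
After 3 (rotate_left(3, 5, k=1)): [5, 0, 1, 2, 3, 4]
After 4 (reverse(4, 5)): [5, 0, 1, 2, 4, 3]
After 5 (reverse(0, 5)): [3, 4, 2, 1, 0, 5]
After 6 (rotate_left(2, 5, k=2)): [3, 4, 0, 5, 2, 1]
After 7 (rotate_left(1, 4, k=1)): [3, 0, 5, 2, 4, 1]
After 8 (swap(3, 4)): [3, 0, 5, 4, 2, 1]
After 9 (reverse(2, 4)): [3, 0, 2, 4, 5, 1]
After 10 (rotate_left(2, 4, k=1)): [3, 0, 4, 5, 2, 1]
After 11 (rotate_left(2, 5, k=2)): [3, 0, 2, 1, 4, 5]
After 12 (reverse(3, 4)): [3, 0, 2, 4, 1, 5]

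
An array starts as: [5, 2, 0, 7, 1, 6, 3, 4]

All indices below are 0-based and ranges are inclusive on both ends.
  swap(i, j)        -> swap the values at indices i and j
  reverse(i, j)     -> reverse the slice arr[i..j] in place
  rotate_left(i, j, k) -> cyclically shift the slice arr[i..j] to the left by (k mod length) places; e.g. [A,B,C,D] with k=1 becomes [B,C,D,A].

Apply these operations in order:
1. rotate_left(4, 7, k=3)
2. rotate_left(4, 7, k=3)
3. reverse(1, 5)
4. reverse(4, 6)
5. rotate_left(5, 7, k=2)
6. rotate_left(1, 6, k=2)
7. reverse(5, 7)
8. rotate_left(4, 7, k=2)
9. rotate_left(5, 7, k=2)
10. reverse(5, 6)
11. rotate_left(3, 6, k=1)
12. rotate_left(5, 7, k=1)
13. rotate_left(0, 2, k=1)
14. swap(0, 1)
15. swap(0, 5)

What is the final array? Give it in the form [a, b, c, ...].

Answer: [6, 7, 5, 3, 4, 1, 2, 0]

Derivation:
After 1 (rotate_left(4, 7, k=3)): [5, 2, 0, 7, 4, 1, 6, 3]
After 2 (rotate_left(4, 7, k=3)): [5, 2, 0, 7, 3, 4, 1, 6]
After 3 (reverse(1, 5)): [5, 4, 3, 7, 0, 2, 1, 6]
After 4 (reverse(4, 6)): [5, 4, 3, 7, 1, 2, 0, 6]
After 5 (rotate_left(5, 7, k=2)): [5, 4, 3, 7, 1, 6, 2, 0]
After 6 (rotate_left(1, 6, k=2)): [5, 7, 1, 6, 2, 4, 3, 0]
After 7 (reverse(5, 7)): [5, 7, 1, 6, 2, 0, 3, 4]
After 8 (rotate_left(4, 7, k=2)): [5, 7, 1, 6, 3, 4, 2, 0]
After 9 (rotate_left(5, 7, k=2)): [5, 7, 1, 6, 3, 0, 4, 2]
After 10 (reverse(5, 6)): [5, 7, 1, 6, 3, 4, 0, 2]
After 11 (rotate_left(3, 6, k=1)): [5, 7, 1, 3, 4, 0, 6, 2]
After 12 (rotate_left(5, 7, k=1)): [5, 7, 1, 3, 4, 6, 2, 0]
After 13 (rotate_left(0, 2, k=1)): [7, 1, 5, 3, 4, 6, 2, 0]
After 14 (swap(0, 1)): [1, 7, 5, 3, 4, 6, 2, 0]
After 15 (swap(0, 5)): [6, 7, 5, 3, 4, 1, 2, 0]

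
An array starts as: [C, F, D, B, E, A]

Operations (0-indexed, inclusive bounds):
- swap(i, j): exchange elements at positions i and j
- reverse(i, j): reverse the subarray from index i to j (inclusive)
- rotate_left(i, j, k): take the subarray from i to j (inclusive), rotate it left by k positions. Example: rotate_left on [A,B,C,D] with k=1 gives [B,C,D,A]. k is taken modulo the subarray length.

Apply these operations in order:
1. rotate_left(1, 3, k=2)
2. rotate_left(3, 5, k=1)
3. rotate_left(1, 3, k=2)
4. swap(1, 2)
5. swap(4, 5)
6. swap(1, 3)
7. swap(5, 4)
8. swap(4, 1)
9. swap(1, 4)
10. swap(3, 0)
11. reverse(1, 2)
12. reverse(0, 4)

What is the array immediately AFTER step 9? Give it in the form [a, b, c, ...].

After 1 (rotate_left(1, 3, k=2)): [C, B, F, D, E, A]
After 2 (rotate_left(3, 5, k=1)): [C, B, F, E, A, D]
After 3 (rotate_left(1, 3, k=2)): [C, E, B, F, A, D]
After 4 (swap(1, 2)): [C, B, E, F, A, D]
After 5 (swap(4, 5)): [C, B, E, F, D, A]
After 6 (swap(1, 3)): [C, F, E, B, D, A]
After 7 (swap(5, 4)): [C, F, E, B, A, D]
After 8 (swap(4, 1)): [C, A, E, B, F, D]
After 9 (swap(1, 4)): [C, F, E, B, A, D]

Answer: [C, F, E, B, A, D]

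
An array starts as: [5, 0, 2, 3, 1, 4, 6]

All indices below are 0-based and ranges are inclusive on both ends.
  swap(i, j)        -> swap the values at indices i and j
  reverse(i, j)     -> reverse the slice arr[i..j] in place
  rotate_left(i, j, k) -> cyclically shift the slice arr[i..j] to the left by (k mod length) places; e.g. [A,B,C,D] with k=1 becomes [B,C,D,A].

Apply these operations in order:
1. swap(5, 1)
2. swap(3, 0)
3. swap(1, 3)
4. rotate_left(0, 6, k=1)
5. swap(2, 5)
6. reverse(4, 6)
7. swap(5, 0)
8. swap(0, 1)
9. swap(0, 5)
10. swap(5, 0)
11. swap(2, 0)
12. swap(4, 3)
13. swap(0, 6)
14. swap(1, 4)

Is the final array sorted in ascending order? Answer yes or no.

After 1 (swap(5, 1)): [5, 4, 2, 3, 1, 0, 6]
After 2 (swap(3, 0)): [3, 4, 2, 5, 1, 0, 6]
After 3 (swap(1, 3)): [3, 5, 2, 4, 1, 0, 6]
After 4 (rotate_left(0, 6, k=1)): [5, 2, 4, 1, 0, 6, 3]
After 5 (swap(2, 5)): [5, 2, 6, 1, 0, 4, 3]
After 6 (reverse(4, 6)): [5, 2, 6, 1, 3, 4, 0]
After 7 (swap(5, 0)): [4, 2, 6, 1, 3, 5, 0]
After 8 (swap(0, 1)): [2, 4, 6, 1, 3, 5, 0]
After 9 (swap(0, 5)): [5, 4, 6, 1, 3, 2, 0]
After 10 (swap(5, 0)): [2, 4, 6, 1, 3, 5, 0]
After 11 (swap(2, 0)): [6, 4, 2, 1, 3, 5, 0]
After 12 (swap(4, 3)): [6, 4, 2, 3, 1, 5, 0]
After 13 (swap(0, 6)): [0, 4, 2, 3, 1, 5, 6]
After 14 (swap(1, 4)): [0, 1, 2, 3, 4, 5, 6]

Answer: yes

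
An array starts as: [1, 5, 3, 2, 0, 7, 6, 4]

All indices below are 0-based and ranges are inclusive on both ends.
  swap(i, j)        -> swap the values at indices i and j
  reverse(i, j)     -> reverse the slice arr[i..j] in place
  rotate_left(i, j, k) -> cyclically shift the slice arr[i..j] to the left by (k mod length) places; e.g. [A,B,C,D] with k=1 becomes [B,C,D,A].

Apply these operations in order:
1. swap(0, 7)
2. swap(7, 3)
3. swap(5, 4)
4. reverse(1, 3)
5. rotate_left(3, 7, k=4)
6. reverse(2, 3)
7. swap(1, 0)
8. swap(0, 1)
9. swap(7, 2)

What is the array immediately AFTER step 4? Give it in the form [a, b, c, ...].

After 1 (swap(0, 7)): [4, 5, 3, 2, 0, 7, 6, 1]
After 2 (swap(7, 3)): [4, 5, 3, 1, 0, 7, 6, 2]
After 3 (swap(5, 4)): [4, 5, 3, 1, 7, 0, 6, 2]
After 4 (reverse(1, 3)): [4, 1, 3, 5, 7, 0, 6, 2]

Answer: [4, 1, 3, 5, 7, 0, 6, 2]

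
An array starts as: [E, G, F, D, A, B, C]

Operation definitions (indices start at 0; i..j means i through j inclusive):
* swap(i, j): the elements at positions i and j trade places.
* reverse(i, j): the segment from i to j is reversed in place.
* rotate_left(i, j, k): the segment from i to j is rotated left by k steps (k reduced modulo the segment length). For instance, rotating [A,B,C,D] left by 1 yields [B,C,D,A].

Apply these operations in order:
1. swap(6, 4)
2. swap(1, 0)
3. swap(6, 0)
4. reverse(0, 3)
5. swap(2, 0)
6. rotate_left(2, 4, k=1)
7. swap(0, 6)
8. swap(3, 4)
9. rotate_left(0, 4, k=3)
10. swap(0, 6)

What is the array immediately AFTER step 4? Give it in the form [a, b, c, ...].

Answer: [D, F, E, A, C, B, G]

Derivation:
After 1 (swap(6, 4)): [E, G, F, D, C, B, A]
After 2 (swap(1, 0)): [G, E, F, D, C, B, A]
After 3 (swap(6, 0)): [A, E, F, D, C, B, G]
After 4 (reverse(0, 3)): [D, F, E, A, C, B, G]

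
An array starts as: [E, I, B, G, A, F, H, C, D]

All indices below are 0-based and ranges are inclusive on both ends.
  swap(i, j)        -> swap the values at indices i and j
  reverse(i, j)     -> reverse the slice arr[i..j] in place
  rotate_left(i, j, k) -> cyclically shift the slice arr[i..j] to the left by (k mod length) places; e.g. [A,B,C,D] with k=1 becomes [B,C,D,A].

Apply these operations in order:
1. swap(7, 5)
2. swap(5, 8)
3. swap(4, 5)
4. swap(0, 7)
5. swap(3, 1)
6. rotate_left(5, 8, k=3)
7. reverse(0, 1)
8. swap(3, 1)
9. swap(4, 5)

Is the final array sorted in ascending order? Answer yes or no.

Answer: no

Derivation:
After 1 (swap(7, 5)): [E, I, B, G, A, C, H, F, D]
After 2 (swap(5, 8)): [E, I, B, G, A, D, H, F, C]
After 3 (swap(4, 5)): [E, I, B, G, D, A, H, F, C]
After 4 (swap(0, 7)): [F, I, B, G, D, A, H, E, C]
After 5 (swap(3, 1)): [F, G, B, I, D, A, H, E, C]
After 6 (rotate_left(5, 8, k=3)): [F, G, B, I, D, C, A, H, E]
After 7 (reverse(0, 1)): [G, F, B, I, D, C, A, H, E]
After 8 (swap(3, 1)): [G, I, B, F, D, C, A, H, E]
After 9 (swap(4, 5)): [G, I, B, F, C, D, A, H, E]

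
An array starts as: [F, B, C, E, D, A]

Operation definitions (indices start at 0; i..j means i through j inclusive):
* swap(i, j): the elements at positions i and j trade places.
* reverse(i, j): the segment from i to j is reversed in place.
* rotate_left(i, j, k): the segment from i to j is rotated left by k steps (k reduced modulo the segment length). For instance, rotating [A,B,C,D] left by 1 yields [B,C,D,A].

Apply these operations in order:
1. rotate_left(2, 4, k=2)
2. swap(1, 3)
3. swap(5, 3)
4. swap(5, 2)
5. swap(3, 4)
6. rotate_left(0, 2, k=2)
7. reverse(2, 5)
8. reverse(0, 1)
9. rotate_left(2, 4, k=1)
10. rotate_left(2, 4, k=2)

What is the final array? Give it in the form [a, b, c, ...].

After 1 (rotate_left(2, 4, k=2)): [F, B, D, C, E, A]
After 2 (swap(1, 3)): [F, C, D, B, E, A]
After 3 (swap(5, 3)): [F, C, D, A, E, B]
After 4 (swap(5, 2)): [F, C, B, A, E, D]
After 5 (swap(3, 4)): [F, C, B, E, A, D]
After 6 (rotate_left(0, 2, k=2)): [B, F, C, E, A, D]
After 7 (reverse(2, 5)): [B, F, D, A, E, C]
After 8 (reverse(0, 1)): [F, B, D, A, E, C]
After 9 (rotate_left(2, 4, k=1)): [F, B, A, E, D, C]
After 10 (rotate_left(2, 4, k=2)): [F, B, D, A, E, C]

Answer: [F, B, D, A, E, C]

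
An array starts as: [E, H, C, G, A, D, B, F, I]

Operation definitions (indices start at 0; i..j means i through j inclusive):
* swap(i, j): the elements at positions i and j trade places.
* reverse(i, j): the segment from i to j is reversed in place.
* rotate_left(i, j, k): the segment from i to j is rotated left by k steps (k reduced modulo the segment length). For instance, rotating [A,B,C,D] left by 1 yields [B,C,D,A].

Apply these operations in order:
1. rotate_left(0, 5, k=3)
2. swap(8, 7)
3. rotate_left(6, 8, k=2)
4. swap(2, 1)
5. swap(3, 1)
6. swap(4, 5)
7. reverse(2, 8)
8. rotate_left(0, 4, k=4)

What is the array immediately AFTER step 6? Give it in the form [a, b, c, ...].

Answer: [G, E, A, D, C, H, F, B, I]

Derivation:
After 1 (rotate_left(0, 5, k=3)): [G, A, D, E, H, C, B, F, I]
After 2 (swap(8, 7)): [G, A, D, E, H, C, B, I, F]
After 3 (rotate_left(6, 8, k=2)): [G, A, D, E, H, C, F, B, I]
After 4 (swap(2, 1)): [G, D, A, E, H, C, F, B, I]
After 5 (swap(3, 1)): [G, E, A, D, H, C, F, B, I]
After 6 (swap(4, 5)): [G, E, A, D, C, H, F, B, I]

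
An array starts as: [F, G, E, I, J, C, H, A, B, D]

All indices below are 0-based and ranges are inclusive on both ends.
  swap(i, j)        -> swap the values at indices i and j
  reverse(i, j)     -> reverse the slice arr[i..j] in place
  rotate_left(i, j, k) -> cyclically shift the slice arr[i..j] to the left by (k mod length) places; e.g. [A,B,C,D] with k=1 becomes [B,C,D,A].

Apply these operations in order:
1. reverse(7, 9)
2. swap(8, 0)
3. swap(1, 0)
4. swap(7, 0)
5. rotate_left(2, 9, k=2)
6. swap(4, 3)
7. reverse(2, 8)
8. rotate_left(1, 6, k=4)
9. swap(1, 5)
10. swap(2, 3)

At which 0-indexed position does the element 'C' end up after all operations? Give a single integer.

Answer: 3

Derivation:
After 1 (reverse(7, 9)): [F, G, E, I, J, C, H, D, B, A]
After 2 (swap(8, 0)): [B, G, E, I, J, C, H, D, F, A]
After 3 (swap(1, 0)): [G, B, E, I, J, C, H, D, F, A]
After 4 (swap(7, 0)): [D, B, E, I, J, C, H, G, F, A]
After 5 (rotate_left(2, 9, k=2)): [D, B, J, C, H, G, F, A, E, I]
After 6 (swap(4, 3)): [D, B, J, H, C, G, F, A, E, I]
After 7 (reverse(2, 8)): [D, B, E, A, F, G, C, H, J, I]
After 8 (rotate_left(1, 6, k=4)): [D, G, C, B, E, A, F, H, J, I]
After 9 (swap(1, 5)): [D, A, C, B, E, G, F, H, J, I]
After 10 (swap(2, 3)): [D, A, B, C, E, G, F, H, J, I]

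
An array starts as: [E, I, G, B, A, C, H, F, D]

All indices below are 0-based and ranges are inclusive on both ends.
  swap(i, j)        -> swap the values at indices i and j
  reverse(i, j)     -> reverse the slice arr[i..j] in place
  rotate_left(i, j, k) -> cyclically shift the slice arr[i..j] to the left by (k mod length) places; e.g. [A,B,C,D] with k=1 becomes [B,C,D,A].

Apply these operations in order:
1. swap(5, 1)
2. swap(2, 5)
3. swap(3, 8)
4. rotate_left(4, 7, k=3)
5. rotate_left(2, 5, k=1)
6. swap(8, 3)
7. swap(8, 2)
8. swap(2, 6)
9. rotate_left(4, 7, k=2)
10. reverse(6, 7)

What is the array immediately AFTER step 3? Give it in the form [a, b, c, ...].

Answer: [E, C, I, D, A, G, H, F, B]

Derivation:
After 1 (swap(5, 1)): [E, C, G, B, A, I, H, F, D]
After 2 (swap(2, 5)): [E, C, I, B, A, G, H, F, D]
After 3 (swap(3, 8)): [E, C, I, D, A, G, H, F, B]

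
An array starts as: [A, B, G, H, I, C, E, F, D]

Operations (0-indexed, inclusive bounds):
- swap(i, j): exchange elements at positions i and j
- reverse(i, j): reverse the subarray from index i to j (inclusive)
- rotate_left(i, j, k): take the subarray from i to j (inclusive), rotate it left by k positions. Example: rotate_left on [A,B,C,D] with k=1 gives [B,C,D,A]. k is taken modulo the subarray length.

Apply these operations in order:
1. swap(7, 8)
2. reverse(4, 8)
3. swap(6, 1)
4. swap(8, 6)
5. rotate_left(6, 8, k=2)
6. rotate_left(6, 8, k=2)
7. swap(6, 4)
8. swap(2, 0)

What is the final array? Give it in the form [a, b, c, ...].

Answer: [G, E, A, H, C, D, F, B, I]

Derivation:
After 1 (swap(7, 8)): [A, B, G, H, I, C, E, D, F]
After 2 (reverse(4, 8)): [A, B, G, H, F, D, E, C, I]
After 3 (swap(6, 1)): [A, E, G, H, F, D, B, C, I]
After 4 (swap(8, 6)): [A, E, G, H, F, D, I, C, B]
After 5 (rotate_left(6, 8, k=2)): [A, E, G, H, F, D, B, I, C]
After 6 (rotate_left(6, 8, k=2)): [A, E, G, H, F, D, C, B, I]
After 7 (swap(6, 4)): [A, E, G, H, C, D, F, B, I]
After 8 (swap(2, 0)): [G, E, A, H, C, D, F, B, I]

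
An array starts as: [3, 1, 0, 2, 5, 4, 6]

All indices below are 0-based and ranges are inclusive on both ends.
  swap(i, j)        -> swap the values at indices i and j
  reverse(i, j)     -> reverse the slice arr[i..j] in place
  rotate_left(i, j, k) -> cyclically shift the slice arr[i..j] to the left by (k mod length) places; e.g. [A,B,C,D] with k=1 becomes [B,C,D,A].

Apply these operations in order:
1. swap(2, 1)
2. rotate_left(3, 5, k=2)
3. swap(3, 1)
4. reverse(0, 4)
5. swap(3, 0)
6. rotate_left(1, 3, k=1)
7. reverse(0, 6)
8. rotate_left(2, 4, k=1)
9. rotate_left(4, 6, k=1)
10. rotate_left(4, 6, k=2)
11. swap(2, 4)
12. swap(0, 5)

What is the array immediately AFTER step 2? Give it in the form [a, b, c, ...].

After 1 (swap(2, 1)): [3, 0, 1, 2, 5, 4, 6]
After 2 (rotate_left(3, 5, k=2)): [3, 0, 1, 4, 2, 5, 6]

Answer: [3, 0, 1, 4, 2, 5, 6]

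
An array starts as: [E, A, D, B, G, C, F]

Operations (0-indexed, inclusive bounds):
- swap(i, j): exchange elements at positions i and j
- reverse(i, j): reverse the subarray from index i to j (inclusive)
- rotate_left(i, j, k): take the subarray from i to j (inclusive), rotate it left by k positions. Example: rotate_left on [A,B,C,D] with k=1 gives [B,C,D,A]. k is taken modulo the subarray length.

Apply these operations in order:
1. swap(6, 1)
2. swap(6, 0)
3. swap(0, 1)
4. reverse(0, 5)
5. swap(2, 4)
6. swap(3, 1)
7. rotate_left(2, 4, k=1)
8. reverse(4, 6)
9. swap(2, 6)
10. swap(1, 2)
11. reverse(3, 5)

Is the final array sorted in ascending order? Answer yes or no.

Answer: no

Derivation:
After 1 (swap(6, 1)): [E, F, D, B, G, C, A]
After 2 (swap(6, 0)): [A, F, D, B, G, C, E]
After 3 (swap(0, 1)): [F, A, D, B, G, C, E]
After 4 (reverse(0, 5)): [C, G, B, D, A, F, E]
After 5 (swap(2, 4)): [C, G, A, D, B, F, E]
After 6 (swap(3, 1)): [C, D, A, G, B, F, E]
After 7 (rotate_left(2, 4, k=1)): [C, D, G, B, A, F, E]
After 8 (reverse(4, 6)): [C, D, G, B, E, F, A]
After 9 (swap(2, 6)): [C, D, A, B, E, F, G]
After 10 (swap(1, 2)): [C, A, D, B, E, F, G]
After 11 (reverse(3, 5)): [C, A, D, F, E, B, G]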